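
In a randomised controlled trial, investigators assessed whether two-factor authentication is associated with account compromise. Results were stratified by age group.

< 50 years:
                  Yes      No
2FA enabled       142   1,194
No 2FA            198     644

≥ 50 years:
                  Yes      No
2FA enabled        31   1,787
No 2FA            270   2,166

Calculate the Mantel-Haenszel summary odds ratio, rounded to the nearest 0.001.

OR_MH = Σ(aᵢdᵢ/nᵢ) / Σ(bᵢcᵢ/nᵢ), where nᵢ is the stratum total.
Stratum 1 (< 50 years): n = 2178; a·d/n = 142·644/2178 = 41.9871; b·c/n = 1194·198/2178 = 108.5455
Stratum 2 (≥ 50 years): n = 4254; a·d/n = 31·2166/4254 = 15.7842; b·c/n = 1787·270/4254 = 113.4203
OR_MH = (41.9871 + 15.7842) / (108.5455 + 113.4203) = 57.7713 / 221.9658 = 0.26027

0.260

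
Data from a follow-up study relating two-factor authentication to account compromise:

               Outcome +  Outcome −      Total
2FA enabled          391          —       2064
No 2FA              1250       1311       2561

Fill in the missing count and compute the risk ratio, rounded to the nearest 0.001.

The missing cell is in the exposed row: 2064 − 391 = 1673.
So a = 391, b = 1673, c = 1250, d = 1311.
RR = [a/(a+b)] / [c/(c+d)] = (391/2064) / (1250/2561) = 0.18944/0.48809 = 0.38812

0.388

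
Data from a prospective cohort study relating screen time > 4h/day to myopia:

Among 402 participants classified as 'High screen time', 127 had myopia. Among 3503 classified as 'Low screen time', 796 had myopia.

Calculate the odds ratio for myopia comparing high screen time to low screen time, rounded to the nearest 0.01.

1.57

From the description: a = 127, b = 275, c = 796, d = 2707.
OR = (a·d)/(b·c) = (127 × 2707) / (275 × 796) = 343789 / 218900 = 1.57053
The odds of myopia are about 1.57 times as high in the high screen time group.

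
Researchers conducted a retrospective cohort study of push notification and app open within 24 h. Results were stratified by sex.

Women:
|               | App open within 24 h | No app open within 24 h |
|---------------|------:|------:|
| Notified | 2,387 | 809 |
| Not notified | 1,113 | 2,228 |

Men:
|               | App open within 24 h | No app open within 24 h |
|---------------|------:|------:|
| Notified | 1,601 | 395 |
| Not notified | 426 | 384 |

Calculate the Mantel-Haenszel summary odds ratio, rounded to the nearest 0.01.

5.22

OR_MH = Σ(aᵢdᵢ/nᵢ) / Σ(bᵢcᵢ/nᵢ), where nᵢ is the stratum total.
Stratum 1 (Women): n = 6537; a·d/n = 2387·2228/6537 = 813.5591; b·c/n = 809·1113/6537 = 137.7416
Stratum 2 (Men): n = 2806; a·d/n = 1601·384/2806 = 219.0962; b·c/n = 395·426/2806 = 59.9679
OR_MH = (813.5591 + 219.0962) / (137.7416 + 59.9679) = 1032.6553 / 197.7096 = 5.22309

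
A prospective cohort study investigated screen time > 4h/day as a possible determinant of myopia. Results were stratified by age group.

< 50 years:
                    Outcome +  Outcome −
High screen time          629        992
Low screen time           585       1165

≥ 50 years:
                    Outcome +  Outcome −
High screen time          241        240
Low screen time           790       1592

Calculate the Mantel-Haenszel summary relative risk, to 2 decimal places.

RR_MH = Σ(aᵢ·n₀ᵢ/nᵢ) / Σ(cᵢ·n₁ᵢ/nᵢ), with n₁ᵢ = aᵢ+bᵢ (exposed), n₀ᵢ = cᵢ+dᵢ (unexposed), nᵢ = n₁ᵢ+n₀ᵢ.
Stratum 1 (< 50 years): n₁ = 1621, n₀ = 1750, n = 3371; a·n₀/n = 629·1750/3371 = 326.5352; c·n₁/n = 585·1621/3371 = 281.3067
Stratum 2 (≥ 50 years): n₁ = 481, n₀ = 2382, n = 2863; a·n₀/n = 241·2382/2863 = 200.5107; c·n₁/n = 790·481/2863 = 132.7244
RR_MH = (326.5352 + 200.5107) / (281.3067 + 132.7244) = 527.0458 / 414.0311 = 1.27296

1.27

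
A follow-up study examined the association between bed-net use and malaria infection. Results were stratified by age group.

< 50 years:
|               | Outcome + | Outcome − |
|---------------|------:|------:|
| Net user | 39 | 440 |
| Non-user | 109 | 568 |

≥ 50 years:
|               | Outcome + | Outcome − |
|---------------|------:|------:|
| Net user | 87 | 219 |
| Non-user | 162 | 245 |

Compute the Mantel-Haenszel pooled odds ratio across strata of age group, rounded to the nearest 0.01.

OR_MH = Σ(aᵢdᵢ/nᵢ) / Σ(bᵢcᵢ/nᵢ), where nᵢ is the stratum total.
Stratum 1 (< 50 years): n = 1156; a·d/n = 39·568/1156 = 19.1626; b·c/n = 440·109/1156 = 41.4879
Stratum 2 (≥ 50 years): n = 713; a·d/n = 87·245/713 = 29.8948; b·c/n = 219·162/713 = 49.7588
OR_MH = (19.1626 + 29.8948) / (41.4879 + 49.7588) = 49.0574 / 91.2467 = 0.53764

0.54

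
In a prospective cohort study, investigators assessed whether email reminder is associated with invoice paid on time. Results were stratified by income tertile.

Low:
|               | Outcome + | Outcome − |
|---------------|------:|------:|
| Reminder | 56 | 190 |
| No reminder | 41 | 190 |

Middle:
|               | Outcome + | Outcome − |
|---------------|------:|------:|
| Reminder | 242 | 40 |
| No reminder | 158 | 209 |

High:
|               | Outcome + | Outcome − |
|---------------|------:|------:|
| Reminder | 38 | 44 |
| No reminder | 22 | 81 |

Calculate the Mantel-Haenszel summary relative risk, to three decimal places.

1.860

RR_MH = Σ(aᵢ·n₀ᵢ/nᵢ) / Σ(cᵢ·n₁ᵢ/nᵢ), with n₁ᵢ = aᵢ+bᵢ (exposed), n₀ᵢ = cᵢ+dᵢ (unexposed), nᵢ = n₁ᵢ+n₀ᵢ.
Stratum 1 (Low): n₁ = 246, n₀ = 231, n = 477; a·n₀/n = 56·231/477 = 27.1195; c·n₁/n = 41·246/477 = 21.1447
Stratum 2 (Middle): n₁ = 282, n₀ = 367, n = 649; a·n₀/n = 242·367/649 = 136.8475; c·n₁/n = 158·282/649 = 68.6533
Stratum 3 (High): n₁ = 82, n₀ = 103, n = 185; a·n₀/n = 38·103/185 = 21.1568; c·n₁/n = 22·82/185 = 9.7514
RR_MH = (27.1195 + 136.8475 + 21.1568) / (21.1447 + 68.6533 + 9.7514) = 185.1237 / 99.5493 = 1.85962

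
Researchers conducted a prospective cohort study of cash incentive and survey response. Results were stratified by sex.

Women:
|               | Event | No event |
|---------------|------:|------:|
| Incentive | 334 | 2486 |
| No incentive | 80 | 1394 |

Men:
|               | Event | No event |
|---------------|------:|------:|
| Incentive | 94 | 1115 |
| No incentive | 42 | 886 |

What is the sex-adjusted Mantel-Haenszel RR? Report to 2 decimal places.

RR_MH = Σ(aᵢ·n₀ᵢ/nᵢ) / Σ(cᵢ·n₁ᵢ/nᵢ), with n₁ᵢ = aᵢ+bᵢ (exposed), n₀ᵢ = cᵢ+dᵢ (unexposed), nᵢ = n₁ᵢ+n₀ᵢ.
Stratum 1 (Women): n₁ = 2820, n₀ = 1474, n = 4294; a·n₀/n = 334·1474/4294 = 114.6521; c·n₁/n = 80·2820/4294 = 52.5384
Stratum 2 (Men): n₁ = 1209, n₀ = 928, n = 2137; a·n₀/n = 94·928/2137 = 40.8198; c·n₁/n = 42·1209/2137 = 23.7613
RR_MH = (114.6521 + 40.8198) / (52.5384 + 23.7613) = 155.4719 / 76.2998 = 2.03765

2.04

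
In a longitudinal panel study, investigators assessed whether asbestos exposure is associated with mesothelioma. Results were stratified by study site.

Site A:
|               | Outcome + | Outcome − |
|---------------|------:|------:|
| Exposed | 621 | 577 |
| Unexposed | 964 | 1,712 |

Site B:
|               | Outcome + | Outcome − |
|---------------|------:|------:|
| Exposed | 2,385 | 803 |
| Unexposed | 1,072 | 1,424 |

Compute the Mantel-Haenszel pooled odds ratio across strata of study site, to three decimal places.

2.955

OR_MH = Σ(aᵢdᵢ/nᵢ) / Σ(bᵢcᵢ/nᵢ), where nᵢ is the stratum total.
Stratum 1 (Site A): n = 3874; a·d/n = 621·1712/3874 = 274.4326; b·c/n = 577·964/3874 = 143.5798
Stratum 2 (Site B): n = 5684; a·d/n = 2385·1424/5684 = 597.5088; b·c/n = 803·1072/5684 = 151.4455
OR_MH = (274.4326 + 597.5088) / (143.5798 + 151.4455) = 871.9414 / 295.0252 = 2.95548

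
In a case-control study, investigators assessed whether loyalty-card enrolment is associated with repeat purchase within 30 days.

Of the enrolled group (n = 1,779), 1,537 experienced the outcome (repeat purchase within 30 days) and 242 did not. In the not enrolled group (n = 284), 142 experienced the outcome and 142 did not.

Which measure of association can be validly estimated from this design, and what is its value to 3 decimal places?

6.351

From the description: a = 1537, b = 242, c = 142, d = 142.
This is a case-control study: participants were sampled on outcome status, so risks in the source population cannot be estimated directly — relative risk is not valid here. The odds ratio is the appropriate measure.
OR = (a·d)/(b·c) = (1537 × 142) / (242 × 142) = 218254 / 34364 = 6.35124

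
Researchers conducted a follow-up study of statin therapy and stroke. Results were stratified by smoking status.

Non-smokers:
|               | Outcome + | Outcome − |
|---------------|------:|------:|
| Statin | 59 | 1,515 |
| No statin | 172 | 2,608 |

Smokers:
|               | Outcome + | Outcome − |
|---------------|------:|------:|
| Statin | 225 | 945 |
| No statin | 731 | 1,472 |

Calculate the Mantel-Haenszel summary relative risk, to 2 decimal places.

0.58

RR_MH = Σ(aᵢ·n₀ᵢ/nᵢ) / Σ(cᵢ·n₁ᵢ/nᵢ), with n₁ᵢ = aᵢ+bᵢ (exposed), n₀ᵢ = cᵢ+dᵢ (unexposed), nᵢ = n₁ᵢ+n₀ᵢ.
Stratum 1 (Non-smokers): n₁ = 1574, n₀ = 2780, n = 4354; a·n₀/n = 59·2780/4354 = 37.6711; c·n₁/n = 172·1574/4354 = 62.1791
Stratum 2 (Smokers): n₁ = 1170, n₀ = 2203, n = 3373; a·n₀/n = 225·2203/3373 = 146.9538; c·n₁/n = 731·1170/3373 = 253.5636
RR_MH = (37.6711 + 146.9538) / (62.1791 + 253.5636) = 184.6249 / 315.7427 = 0.58473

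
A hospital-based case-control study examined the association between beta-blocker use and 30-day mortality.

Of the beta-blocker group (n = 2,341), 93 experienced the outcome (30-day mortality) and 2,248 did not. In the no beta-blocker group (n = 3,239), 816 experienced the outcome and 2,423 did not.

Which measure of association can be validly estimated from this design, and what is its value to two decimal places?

From the description: a = 93, b = 2248, c = 816, d = 2423.
This is a hospital-based case-control study: participants were sampled on outcome status, so risks in the source population cannot be estimated directly — relative risk is not valid here. The odds ratio is the appropriate measure.
OR = (a·d)/(b·c) = (93 × 2423) / (2248 × 816) = 225339 / 1834368 = 0.12284

0.12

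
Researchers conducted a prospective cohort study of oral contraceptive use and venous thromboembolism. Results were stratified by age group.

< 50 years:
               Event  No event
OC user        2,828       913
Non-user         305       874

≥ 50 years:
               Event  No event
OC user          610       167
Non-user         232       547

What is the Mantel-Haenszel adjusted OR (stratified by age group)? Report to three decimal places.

OR_MH = Σ(aᵢdᵢ/nᵢ) / Σ(bᵢcᵢ/nᵢ), where nᵢ is the stratum total.
Stratum 1 (< 50 years): n = 4920; a·d/n = 2828·874/4920 = 502.3724; b·c/n = 913·305/4920 = 56.5986
Stratum 2 (≥ 50 years): n = 1556; a·d/n = 610·547/1556 = 214.4409; b·c/n = 167·232/1556 = 24.8997
OR_MH = (502.3724 + 214.4409) / (56.5986 + 24.8997) = 716.8132 / 81.4983 = 8.79544

8.795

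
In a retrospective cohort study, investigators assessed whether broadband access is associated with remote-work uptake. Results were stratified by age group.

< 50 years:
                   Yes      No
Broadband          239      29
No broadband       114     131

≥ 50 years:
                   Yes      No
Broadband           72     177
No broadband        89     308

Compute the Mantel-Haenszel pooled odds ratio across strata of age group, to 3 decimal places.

3.093

OR_MH = Σ(aᵢdᵢ/nᵢ) / Σ(bᵢcᵢ/nᵢ), where nᵢ is the stratum total.
Stratum 1 (< 50 years): n = 513; a·d/n = 239·131/513 = 61.0312; b·c/n = 29·114/513 = 6.4444
Stratum 2 (≥ 50 years): n = 646; a·d/n = 72·308/646 = 34.3282; b·c/n = 177·89/646 = 24.3854
OR_MH = (61.0312 + 34.3282) / (6.4444 + 24.3854) = 95.3594 / 30.8299 = 3.09308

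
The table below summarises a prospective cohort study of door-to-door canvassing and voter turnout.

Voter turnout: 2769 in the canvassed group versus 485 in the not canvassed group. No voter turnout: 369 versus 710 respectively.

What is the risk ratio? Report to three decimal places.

From the description: a = 2769, b = 369, c = 485, d = 710.
Risk in exposed = 2769/3138 = 0.88241; risk in unexposed = 485/1195 = 0.40586.
RR = 0.88241 / 0.40586 = 2.17418
The risk among the exposed is 2.17 times that among the unexposed.

2.174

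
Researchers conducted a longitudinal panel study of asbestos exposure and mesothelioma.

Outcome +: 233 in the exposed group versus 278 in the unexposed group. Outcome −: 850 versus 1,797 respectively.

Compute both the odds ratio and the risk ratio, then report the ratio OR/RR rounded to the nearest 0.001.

1.103

From the description: a = 233, b = 850, c = 278, d = 1797.
OR = (233·1797)/(850·278) = 418701/236300 = 1.77190
Risk in exposed = 233/1083 = 0.21514; risk in unexposed = 278/2075 = 0.13398; RR = 1.60583
OR/RR = 1.77190 / 1.60583 = 1.10342
The outcome is not rare, so the OR lies further from 1 than the RR.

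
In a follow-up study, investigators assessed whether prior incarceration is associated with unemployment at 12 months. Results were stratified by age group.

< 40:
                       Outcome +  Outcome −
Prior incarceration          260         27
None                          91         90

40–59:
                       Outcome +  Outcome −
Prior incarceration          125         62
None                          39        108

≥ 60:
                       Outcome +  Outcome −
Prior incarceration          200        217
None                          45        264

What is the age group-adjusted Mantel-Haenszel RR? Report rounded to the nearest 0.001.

RR_MH = Σ(aᵢ·n₀ᵢ/nᵢ) / Σ(cᵢ·n₁ᵢ/nᵢ), with n₁ᵢ = aᵢ+bᵢ (exposed), n₀ᵢ = cᵢ+dᵢ (unexposed), nᵢ = n₁ᵢ+n₀ᵢ.
Stratum 1 (< 40): n₁ = 287, n₀ = 181, n = 468; a·n₀/n = 260·181/468 = 100.5556; c·n₁/n = 91·287/468 = 55.8056
Stratum 2 (40–59): n₁ = 187, n₀ = 147, n = 334; a·n₀/n = 125·147/334 = 55.0150; c·n₁/n = 39·187/334 = 21.8353
Stratum 3 (≥ 60): n₁ = 417, n₀ = 309, n = 726; a·n₀/n = 200·309/726 = 85.1240; c·n₁/n = 45·417/726 = 25.8471
RR_MH = (100.5556 + 55.0150 + 85.1240) / (55.8056 + 21.8353 + 25.8471) = 240.6945 / 103.4880 = 2.32582

2.326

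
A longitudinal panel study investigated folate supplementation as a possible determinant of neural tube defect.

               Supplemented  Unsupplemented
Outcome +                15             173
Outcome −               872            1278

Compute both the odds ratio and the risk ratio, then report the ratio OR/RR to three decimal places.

Reading the table with exposure as columns: a = 15 (Supplemented, case), b = 872 (Supplemented, non-case), c = 173 (Unsupplemented, case), d = 1278.
OR = (15·1278)/(872·173) = 19170/150856 = 0.12707
Risk in exposed = 15/887 = 0.01691; risk in unexposed = 173/1451 = 0.11923; RR = 0.14184
OR/RR = 0.12707 / 0.14184 = 0.89592
The outcome is not rare, so the OR lies further from 1 than the RR.

0.896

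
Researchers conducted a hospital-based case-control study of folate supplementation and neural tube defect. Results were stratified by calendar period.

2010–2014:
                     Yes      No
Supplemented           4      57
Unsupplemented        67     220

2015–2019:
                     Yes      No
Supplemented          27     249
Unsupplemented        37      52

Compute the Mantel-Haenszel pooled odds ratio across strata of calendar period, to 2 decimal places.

OR_MH = Σ(aᵢdᵢ/nᵢ) / Σ(bᵢcᵢ/nᵢ), where nᵢ is the stratum total.
Stratum 1 (2010–2014): n = 348; a·d/n = 4·220/348 = 2.5287; b·c/n = 57·67/348 = 10.9741
Stratum 2 (2015–2019): n = 365; a·d/n = 27·52/365 = 3.8466; b·c/n = 249·37/365 = 25.2411
OR_MH = (2.5287 + 3.8466) / (10.9741 + 25.2411) = 6.3753 / 36.2152 = 0.17604

0.18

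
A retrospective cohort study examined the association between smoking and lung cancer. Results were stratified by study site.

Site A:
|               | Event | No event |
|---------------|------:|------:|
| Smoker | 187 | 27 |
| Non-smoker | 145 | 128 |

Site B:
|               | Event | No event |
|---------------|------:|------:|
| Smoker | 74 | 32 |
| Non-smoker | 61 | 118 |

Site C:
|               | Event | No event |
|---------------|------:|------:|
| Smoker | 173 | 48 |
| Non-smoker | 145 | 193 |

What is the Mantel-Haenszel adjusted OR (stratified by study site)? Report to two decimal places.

5.10

OR_MH = Σ(aᵢdᵢ/nᵢ) / Σ(bᵢcᵢ/nᵢ), where nᵢ is the stratum total.
Stratum 1 (Site A): n = 487; a·d/n = 187·128/487 = 49.1499; b·c/n = 27·145/487 = 8.0390
Stratum 2 (Site B): n = 285; a·d/n = 74·118/285 = 30.6386; b·c/n = 32·61/285 = 6.8491
Stratum 3 (Site C): n = 559; a·d/n = 173·193/559 = 59.7299; b·c/n = 48·145/559 = 12.4508
OR_MH = (49.1499 + 30.6386 + 59.7299) / (8.0390 + 6.8491 + 12.4508) = 139.5184 / 27.3389 = 5.10328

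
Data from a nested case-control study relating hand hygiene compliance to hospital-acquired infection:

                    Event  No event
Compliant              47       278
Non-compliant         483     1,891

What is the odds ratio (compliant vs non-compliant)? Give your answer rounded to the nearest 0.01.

Cells: a = 47, b = 278, c = 483, d = 1891.
OR = (a·d)/(b·c) = (47 × 1891) / (278 × 483) = 88877 / 134274 = 0.66191
Exposure is associated with lower odds of hospital-acquired infection (OR = 0.66 < 1).

0.66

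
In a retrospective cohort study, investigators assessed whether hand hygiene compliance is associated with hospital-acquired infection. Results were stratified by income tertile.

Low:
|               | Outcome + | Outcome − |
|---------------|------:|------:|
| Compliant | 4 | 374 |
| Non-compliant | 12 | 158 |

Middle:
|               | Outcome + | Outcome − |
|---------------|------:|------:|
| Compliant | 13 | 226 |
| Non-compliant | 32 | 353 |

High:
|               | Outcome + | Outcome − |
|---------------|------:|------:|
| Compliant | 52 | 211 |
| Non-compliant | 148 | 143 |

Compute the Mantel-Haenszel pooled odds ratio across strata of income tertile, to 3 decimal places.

OR_MH = Σ(aᵢdᵢ/nᵢ) / Σ(bᵢcᵢ/nᵢ), where nᵢ is the stratum total.
Stratum 1 (Low): n = 548; a·d/n = 4·158/548 = 1.1533; b·c/n = 374·12/548 = 8.1898
Stratum 2 (Middle): n = 624; a·d/n = 13·353/624 = 7.3542; b·c/n = 226·32/624 = 11.5897
Stratum 3 (High): n = 554; a·d/n = 52·143/554 = 13.4224; b·c/n = 211·148/554 = 56.3682
OR_MH = (1.1533 + 7.3542 + 13.4224) / (8.1898 + 11.5897 + 56.3682) = 21.9298 / 76.1478 = 0.28799

0.288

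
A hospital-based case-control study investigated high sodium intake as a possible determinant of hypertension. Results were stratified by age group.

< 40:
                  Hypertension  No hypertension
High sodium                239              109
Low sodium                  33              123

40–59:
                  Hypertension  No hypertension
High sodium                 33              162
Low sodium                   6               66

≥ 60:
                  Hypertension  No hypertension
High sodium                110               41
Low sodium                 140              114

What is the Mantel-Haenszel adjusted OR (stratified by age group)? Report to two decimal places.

3.91

OR_MH = Σ(aᵢdᵢ/nᵢ) / Σ(bᵢcᵢ/nᵢ), where nᵢ is the stratum total.
Stratum 1 (< 40): n = 504; a·d/n = 239·123/504 = 58.3274; b·c/n = 109·33/504 = 7.1369
Stratum 2 (40–59): n = 267; a·d/n = 33·66/267 = 8.1573; b·c/n = 162·6/267 = 3.6404
Stratum 3 (≥ 60): n = 405; a·d/n = 110·114/405 = 30.9630; b·c/n = 41·140/405 = 14.1728
OR_MH = (58.3274 + 8.1573 + 30.9630) / (7.1369 + 3.6404 + 14.1728) = 97.4476 / 24.9502 = 3.90569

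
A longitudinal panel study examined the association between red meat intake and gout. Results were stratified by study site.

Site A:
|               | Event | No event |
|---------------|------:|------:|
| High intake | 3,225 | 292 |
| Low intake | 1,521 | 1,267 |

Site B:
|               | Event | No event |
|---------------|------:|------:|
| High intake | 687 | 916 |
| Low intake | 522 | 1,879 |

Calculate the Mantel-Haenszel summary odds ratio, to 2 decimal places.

OR_MH = Σ(aᵢdᵢ/nᵢ) / Σ(bᵢcᵢ/nᵢ), where nᵢ is the stratum total.
Stratum 1 (Site A): n = 6305; a·d/n = 3225·1267/6305 = 648.0690; b·c/n = 292·1521/6305 = 70.4412
Stratum 2 (Site B): n = 4004; a·d/n = 687·1879/4004 = 322.3959; b·c/n = 916·522/4004 = 119.4186
OR_MH = (648.0690 + 322.3959) / (70.4412 + 119.4186) = 970.4648 / 189.8598 = 5.11148

5.11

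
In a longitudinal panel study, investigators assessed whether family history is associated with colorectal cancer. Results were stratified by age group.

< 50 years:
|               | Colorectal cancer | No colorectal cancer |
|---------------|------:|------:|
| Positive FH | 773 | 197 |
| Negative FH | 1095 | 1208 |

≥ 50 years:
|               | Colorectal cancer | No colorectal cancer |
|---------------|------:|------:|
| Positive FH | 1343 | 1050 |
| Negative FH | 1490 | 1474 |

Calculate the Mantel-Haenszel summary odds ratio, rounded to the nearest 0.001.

OR_MH = Σ(aᵢdᵢ/nᵢ) / Σ(bᵢcᵢ/nᵢ), where nᵢ is the stratum total.
Stratum 1 (< 50 years): n = 3273; a·d/n = 773·1208/3273 = 285.2991; b·c/n = 197·1095/3273 = 65.9074
Stratum 2 (≥ 50 years): n = 5357; a·d/n = 1343·1474/5357 = 369.5318; b·c/n = 1050·1490/5357 = 292.0478
OR_MH = (285.2991 + 369.5318) / (65.9074 + 292.0478) = 654.8309 / 357.9552 = 1.82937

1.829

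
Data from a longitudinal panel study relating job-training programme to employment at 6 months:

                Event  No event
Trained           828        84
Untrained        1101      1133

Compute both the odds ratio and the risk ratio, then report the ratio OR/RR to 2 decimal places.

5.51

Cells: a = 828, b = 84, c = 1101, d = 1133.
OR = (828·1133)/(84·1101) = 938124/92484 = 10.14364
Risk in exposed = 828/912 = 0.90789; risk in unexposed = 1101/2234 = 0.49284; RR = 1.84218
OR/RR = 10.14364 / 1.84218 = 5.50633
The outcome is not rare, so the OR lies further from 1 than the RR.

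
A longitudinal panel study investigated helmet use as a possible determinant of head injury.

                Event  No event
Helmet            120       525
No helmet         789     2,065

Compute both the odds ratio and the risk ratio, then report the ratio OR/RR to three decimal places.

Cells: a = 120, b = 525, c = 789, d = 2065.
OR = (120·2065)/(525·789) = 247800/414225 = 0.59823
Risk in exposed = 120/645 = 0.18605; risk in unexposed = 789/2854 = 0.27645; RR = 0.67297
OR/RR = 0.59823 / 0.67297 = 0.88893
The outcome is not rare, so the OR lies further from 1 than the RR.

0.889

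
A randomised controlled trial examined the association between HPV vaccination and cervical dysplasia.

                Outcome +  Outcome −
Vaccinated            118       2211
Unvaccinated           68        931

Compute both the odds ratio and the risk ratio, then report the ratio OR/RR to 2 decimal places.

Cells: a = 118, b = 2211, c = 68, d = 931.
OR = (118·931)/(2211·68) = 109858/150348 = 0.73069
Risk in exposed = 118/2329 = 0.05067; risk in unexposed = 68/999 = 0.06807; RR = 0.74434
OR/RR = 0.73069 / 0.74434 = 0.98167
The outcome is rare in both groups, so OR ≈ RR (ratio near 1).

0.98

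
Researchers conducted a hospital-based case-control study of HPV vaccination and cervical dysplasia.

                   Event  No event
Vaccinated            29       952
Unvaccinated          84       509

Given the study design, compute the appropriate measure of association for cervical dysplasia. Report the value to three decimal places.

Cells: a = 29, b = 952, c = 84, d = 509.
This is a hospital-based case-control study: participants were sampled on outcome status, so risks in the source population cannot be estimated directly — relative risk is not valid here. The odds ratio is the appropriate measure.
OR = (a·d)/(b·c) = (29 × 509) / (952 × 84) = 14761 / 79968 = 0.18459

0.185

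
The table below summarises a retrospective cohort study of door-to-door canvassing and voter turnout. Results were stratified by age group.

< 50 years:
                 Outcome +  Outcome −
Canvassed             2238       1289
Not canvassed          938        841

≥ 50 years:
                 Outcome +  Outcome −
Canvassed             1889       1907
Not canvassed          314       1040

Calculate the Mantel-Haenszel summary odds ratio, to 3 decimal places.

OR_MH = Σ(aᵢdᵢ/nᵢ) / Σ(bᵢcᵢ/nᵢ), where nᵢ is the stratum total.
Stratum 1 (< 50 years): n = 5306; a·d/n = 2238·841/5306 = 354.7226; b·c/n = 1289·938/5306 = 227.8707
Stratum 2 (≥ 50 years): n = 5150; a·d/n = 1889·1040/5150 = 381.4680; b·c/n = 1907·314/5150 = 116.2715
OR_MH = (354.7226 + 381.4680) / (227.8707 + 116.2715) = 736.1905 / 344.1422 = 2.13920

2.139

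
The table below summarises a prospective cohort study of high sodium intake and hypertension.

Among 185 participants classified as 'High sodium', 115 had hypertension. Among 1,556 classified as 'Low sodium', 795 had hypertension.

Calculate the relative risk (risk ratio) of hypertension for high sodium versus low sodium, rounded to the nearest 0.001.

1.217

From the description: a = 115, b = 70, c = 795, d = 761.
Risk in exposed = 115/185 = 0.62162; risk in unexposed = 795/1556 = 0.51093.
RR = 0.62162 / 0.51093 = 1.21666
The risk among the exposed is 1.22 times that among the unexposed.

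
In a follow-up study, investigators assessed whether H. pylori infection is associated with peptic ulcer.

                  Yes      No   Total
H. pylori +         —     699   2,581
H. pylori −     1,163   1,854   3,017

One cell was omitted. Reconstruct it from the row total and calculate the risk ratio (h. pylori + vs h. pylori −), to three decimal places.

The missing cell is in the exposed row: 2581 − 699 = 1882.
So a = 1882, b = 699, c = 1163, d = 1854.
RR = [a/(a+b)] / [c/(c+d)] = (1882/2581) / (1163/3017) = 0.72917/0.38548 = 1.89159

1.892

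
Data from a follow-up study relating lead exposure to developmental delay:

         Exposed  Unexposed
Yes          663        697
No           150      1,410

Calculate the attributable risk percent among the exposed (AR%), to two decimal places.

Reading the table with exposure as columns: a = 663 (Exposed, case), b = 150 (Exposed, non-case), c = 697 (Unexposed, case), d = 1410.
Risk in exposed = 663/813 = 0.81550; risk in unexposed = 697/2107 = 0.33080.
RR = 0.81550/0.33080 = 2.46521
AR% = (RR − 1)/RR × 100 = (2.46521 − 1)/2.46521 × 100 = 59.4356%

59.44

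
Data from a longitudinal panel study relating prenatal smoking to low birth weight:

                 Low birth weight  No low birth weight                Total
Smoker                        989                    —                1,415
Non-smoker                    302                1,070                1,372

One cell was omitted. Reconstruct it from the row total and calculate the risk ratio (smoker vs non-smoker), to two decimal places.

3.18

The missing cell is in the exposed row: 1415 − 989 = 426.
So a = 989, b = 426, c = 302, d = 1070.
RR = [a/(a+b)] / [c/(c+d)] = (989/1415) / (302/1372) = 0.69894/0.22012 = 3.17532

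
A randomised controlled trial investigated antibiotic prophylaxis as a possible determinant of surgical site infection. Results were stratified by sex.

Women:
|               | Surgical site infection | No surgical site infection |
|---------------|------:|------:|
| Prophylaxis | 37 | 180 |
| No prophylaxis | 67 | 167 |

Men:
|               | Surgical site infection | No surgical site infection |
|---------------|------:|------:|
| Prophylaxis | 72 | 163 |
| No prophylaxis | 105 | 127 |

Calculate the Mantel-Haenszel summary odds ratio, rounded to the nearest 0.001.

OR_MH = Σ(aᵢdᵢ/nᵢ) / Σ(bᵢcᵢ/nᵢ), where nᵢ is the stratum total.
Stratum 1 (Women): n = 451; a·d/n = 37·167/451 = 13.7007; b·c/n = 180·67/451 = 26.7406
Stratum 2 (Men): n = 467; a·d/n = 72·127/467 = 19.5803; b·c/n = 163·105/467 = 36.6488
OR_MH = (13.7007 + 19.5803) / (26.7406 + 36.6488) = 33.2810 / 63.3894 = 0.52502

0.525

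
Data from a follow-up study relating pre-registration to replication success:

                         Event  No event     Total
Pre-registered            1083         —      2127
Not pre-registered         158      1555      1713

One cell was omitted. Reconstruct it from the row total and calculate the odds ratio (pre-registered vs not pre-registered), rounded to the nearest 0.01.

10.21

The missing cell is in the exposed row: 2127 − 1083 = 1044.
So a = 1083, b = 1044, c = 158, d = 1555.
OR = (a·d)/(b·c) = (1083 × 1555) / (1044 × 158) = 1684065 / 164952 = 10.20942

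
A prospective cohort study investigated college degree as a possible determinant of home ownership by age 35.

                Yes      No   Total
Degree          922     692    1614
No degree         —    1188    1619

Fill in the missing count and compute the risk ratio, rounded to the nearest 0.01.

2.15

The missing cell is in the unexposed row: 1619 − 1188 = 431.
So a = 922, b = 692, c = 431, d = 1188.
RR = [a/(a+b)] / [c/(c+d)] = (922/1614) / (431/1619) = 0.57125/0.26621 = 2.14584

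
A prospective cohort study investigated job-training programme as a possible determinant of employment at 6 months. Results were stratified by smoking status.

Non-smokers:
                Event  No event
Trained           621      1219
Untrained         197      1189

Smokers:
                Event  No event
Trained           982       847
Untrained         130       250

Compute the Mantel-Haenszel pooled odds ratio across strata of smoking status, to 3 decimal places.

OR_MH = Σ(aᵢdᵢ/nᵢ) / Σ(bᵢcᵢ/nᵢ), where nᵢ is the stratum total.
Stratum 1 (Non-smokers): n = 3226; a·d/n = 621·1189/3226 = 228.8807; b·c/n = 1219·197/3226 = 74.4399
Stratum 2 (Smokers): n = 2209; a·d/n = 982·250/2209 = 111.1363; b·c/n = 847·130/2209 = 49.8461
OR_MH = (228.8807 + 111.1363) / (74.4399 + 49.8461) = 340.0169 / 124.2859 = 2.73576

2.736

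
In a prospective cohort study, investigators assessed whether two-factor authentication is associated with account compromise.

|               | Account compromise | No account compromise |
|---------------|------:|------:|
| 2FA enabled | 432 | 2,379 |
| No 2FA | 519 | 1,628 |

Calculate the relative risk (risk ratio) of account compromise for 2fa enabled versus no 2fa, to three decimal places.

Cells: a = 432, b = 2379, c = 519, d = 1628.
Risk in exposed = 432/2811 = 0.15368; risk in unexposed = 519/2147 = 0.24173.
RR = 0.15368 / 0.24173 = 0.63575
The risk is 36% lower among the exposed than among the unexposed.

0.636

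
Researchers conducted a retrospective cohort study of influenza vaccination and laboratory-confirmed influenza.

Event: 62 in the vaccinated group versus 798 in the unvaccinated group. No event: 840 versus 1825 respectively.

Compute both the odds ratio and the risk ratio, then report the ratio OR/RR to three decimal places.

From the description: a = 62, b = 840, c = 798, d = 1825.
OR = (62·1825)/(840·798) = 113150/670320 = 0.16880
Risk in exposed = 62/902 = 0.06874; risk in unexposed = 798/2623 = 0.30423; RR = 0.22593
OR/RR = 0.16880 / 0.22593 = 0.74712
The outcome is not rare, so the OR lies further from 1 than the RR.

0.747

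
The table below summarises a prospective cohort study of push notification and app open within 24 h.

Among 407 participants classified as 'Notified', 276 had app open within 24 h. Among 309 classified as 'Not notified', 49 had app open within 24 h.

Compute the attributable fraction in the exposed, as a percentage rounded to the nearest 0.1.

76.6

From the description: a = 276, b = 131, c = 49, d = 260.
Risk in exposed = 276/407 = 0.67813; risk in unexposed = 49/309 = 0.15858.
RR = 0.67813/0.15858 = 4.27639
AR% = (RR − 1)/RR × 100 = (4.27639 − 1)/4.27639 × 100 = 76.6158%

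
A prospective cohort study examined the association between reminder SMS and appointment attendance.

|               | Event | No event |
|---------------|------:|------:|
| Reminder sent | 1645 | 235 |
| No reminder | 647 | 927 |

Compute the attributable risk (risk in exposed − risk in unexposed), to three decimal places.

0.464

Cells: a = 1645, b = 235, c = 647, d = 927.
Risk in exposed = 1645/1880 = 0.875000; risk in unexposed = 647/1574 = 0.411055.
Risk difference = 0.875000 − 0.411055 = 0.463945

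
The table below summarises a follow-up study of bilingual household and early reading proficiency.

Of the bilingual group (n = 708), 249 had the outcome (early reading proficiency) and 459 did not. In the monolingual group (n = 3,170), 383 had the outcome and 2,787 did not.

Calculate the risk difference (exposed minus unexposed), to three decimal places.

From the description: a = 249, b = 459, c = 383, d = 2787.
Risk in exposed = 249/708 = 0.351695; risk in unexposed = 383/3170 = 0.120820.
Risk difference = 0.351695 − 0.120820 = 0.230875

0.231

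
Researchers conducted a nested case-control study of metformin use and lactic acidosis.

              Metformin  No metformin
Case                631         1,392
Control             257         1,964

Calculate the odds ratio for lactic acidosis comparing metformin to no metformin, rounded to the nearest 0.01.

3.46

Reading the table with exposure as columns: a = 631 (Metformin, case), b = 257 (Metformin, non-case), c = 1392 (No metformin, case), d = 1964.
OR = (a·d)/(b·c) = (631 × 1964) / (257 × 1392) = 1239284 / 357744 = 3.46416
The odds of lactic acidosis are about 3.46 times as high in the metformin group.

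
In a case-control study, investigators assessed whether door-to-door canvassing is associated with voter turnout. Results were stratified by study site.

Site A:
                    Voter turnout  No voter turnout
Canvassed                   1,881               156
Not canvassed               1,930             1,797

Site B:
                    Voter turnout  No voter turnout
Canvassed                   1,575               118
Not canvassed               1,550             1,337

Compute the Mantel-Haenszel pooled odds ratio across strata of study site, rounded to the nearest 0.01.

OR_MH = Σ(aᵢdᵢ/nᵢ) / Σ(bᵢcᵢ/nᵢ), where nᵢ is the stratum total.
Stratum 1 (Site A): n = 5764; a·d/n = 1881·1797/5764 = 586.4256; b·c/n = 156·1930/5764 = 52.2346
Stratum 2 (Site B): n = 4580; a·d/n = 1575·1337/4580 = 459.7762; b·c/n = 118·1550/4580 = 39.9345
OR_MH = (586.4256 + 459.7762) / (52.2346 + 39.9345) = 1046.2018 / 92.1691 = 11.35090

11.35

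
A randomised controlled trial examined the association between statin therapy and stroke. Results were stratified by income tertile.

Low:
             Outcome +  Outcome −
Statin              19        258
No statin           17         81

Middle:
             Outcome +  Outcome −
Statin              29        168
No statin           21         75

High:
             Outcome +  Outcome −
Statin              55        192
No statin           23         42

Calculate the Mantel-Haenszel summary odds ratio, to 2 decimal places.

OR_MH = Σ(aᵢdᵢ/nᵢ) / Σ(bᵢcᵢ/nᵢ), where nᵢ is the stratum total.
Stratum 1 (Low): n = 375; a·d/n = 19·81/375 = 4.1040; b·c/n = 258·17/375 = 11.6960
Stratum 2 (Middle): n = 293; a·d/n = 29·75/293 = 7.4232; b·c/n = 168·21/293 = 12.0410
Stratum 3 (High): n = 312; a·d/n = 55·42/312 = 7.4038; b·c/n = 192·23/312 = 14.1538
OR_MH = (4.1040 + 7.4232 + 7.4038) / (11.6960 + 12.0410 + 14.1538) = 18.9311 / 37.8908 = 0.49962

0.50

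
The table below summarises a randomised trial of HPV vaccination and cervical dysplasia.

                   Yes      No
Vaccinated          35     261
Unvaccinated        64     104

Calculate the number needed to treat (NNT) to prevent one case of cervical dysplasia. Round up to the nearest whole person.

4

Risk in treated group = 35/296 = 0.11824; risk in control = 64/168 = 0.38095.
Absolute risk reduction = 0.38095 − 0.11824 = 0.26271
NNT = 1 / ARR = 1 / 0.26271 = 3.806 → round up → 4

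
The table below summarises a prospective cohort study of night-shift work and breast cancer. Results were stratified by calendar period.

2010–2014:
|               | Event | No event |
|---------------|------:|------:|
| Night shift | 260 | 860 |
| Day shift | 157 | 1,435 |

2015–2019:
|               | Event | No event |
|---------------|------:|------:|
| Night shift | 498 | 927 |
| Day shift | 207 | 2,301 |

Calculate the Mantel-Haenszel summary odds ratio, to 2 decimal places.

4.35

OR_MH = Σ(aᵢdᵢ/nᵢ) / Σ(bᵢcᵢ/nᵢ), where nᵢ is the stratum total.
Stratum 1 (2010–2014): n = 2712; a·d/n = 260·1435/2712 = 137.5737; b·c/n = 860·157/2712 = 49.7861
Stratum 2 (2015–2019): n = 3933; a·d/n = 498·2301/3933 = 291.3547; b·c/n = 927·207/3933 = 48.7895
OR_MH = (137.5737 + 291.3547) / (49.7861 + 48.7895) = 428.9284 / 98.5756 = 4.35126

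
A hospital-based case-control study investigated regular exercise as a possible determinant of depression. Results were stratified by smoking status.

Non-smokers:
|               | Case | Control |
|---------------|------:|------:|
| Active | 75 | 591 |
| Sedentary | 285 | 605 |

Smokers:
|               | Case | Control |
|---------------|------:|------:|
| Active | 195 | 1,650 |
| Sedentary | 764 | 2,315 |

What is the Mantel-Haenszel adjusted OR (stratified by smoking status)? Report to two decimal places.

0.33

OR_MH = Σ(aᵢdᵢ/nᵢ) / Σ(bᵢcᵢ/nᵢ), where nᵢ is the stratum total.
Stratum 1 (Non-smokers): n = 1556; a·d/n = 75·605/1556 = 29.1613; b·c/n = 591·285/1556 = 108.2487
Stratum 2 (Smokers): n = 4924; a·d/n = 195·2315/4924 = 91.6785; b·c/n = 1650·764/4924 = 256.0114
OR_MH = (29.1613 + 91.6785) / (108.2487 + 256.0114) = 120.8398 / 364.2601 = 0.33174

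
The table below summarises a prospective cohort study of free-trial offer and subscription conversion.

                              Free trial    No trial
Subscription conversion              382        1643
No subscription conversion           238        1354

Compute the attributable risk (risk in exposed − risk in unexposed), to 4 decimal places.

Reading the table with exposure as columns: a = 382 (Free trial, case), b = 238 (Free trial, non-case), c = 1643 (No trial, case), d = 1354.
Risk in exposed = 382/620 = 0.616129; risk in unexposed = 1643/2997 = 0.548215.
Risk difference = 0.616129 − 0.548215 = 0.067914

0.0679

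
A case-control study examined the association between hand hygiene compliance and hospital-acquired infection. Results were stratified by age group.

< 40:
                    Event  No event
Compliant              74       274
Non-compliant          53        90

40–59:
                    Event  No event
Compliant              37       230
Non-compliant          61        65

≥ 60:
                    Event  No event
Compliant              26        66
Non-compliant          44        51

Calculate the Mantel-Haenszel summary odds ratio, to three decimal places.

0.331

OR_MH = Σ(aᵢdᵢ/nᵢ) / Σ(bᵢcᵢ/nᵢ), where nᵢ is the stratum total.
Stratum 1 (< 40): n = 491; a·d/n = 74·90/491 = 13.5642; b·c/n = 274·53/491 = 29.5764
Stratum 2 (40–59): n = 393; a·d/n = 37·65/393 = 6.1196; b·c/n = 230·61/393 = 35.6997
Stratum 3 (≥ 60): n = 187; a·d/n = 26·51/187 = 7.0909; b·c/n = 66·44/187 = 15.5294
OR_MH = (13.5642 + 6.1196 + 7.0909) / (29.5764 + 35.6997 + 15.5294) = 26.7747 / 80.8055 = 0.33135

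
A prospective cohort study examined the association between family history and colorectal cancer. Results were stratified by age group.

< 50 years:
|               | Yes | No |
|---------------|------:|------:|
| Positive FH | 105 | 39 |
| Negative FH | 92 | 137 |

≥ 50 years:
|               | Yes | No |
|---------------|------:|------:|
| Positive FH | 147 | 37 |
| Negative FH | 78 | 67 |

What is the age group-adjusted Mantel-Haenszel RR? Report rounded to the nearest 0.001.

RR_MH = Σ(aᵢ·n₀ᵢ/nᵢ) / Σ(cᵢ·n₁ᵢ/nᵢ), with n₁ᵢ = aᵢ+bᵢ (exposed), n₀ᵢ = cᵢ+dᵢ (unexposed), nᵢ = n₁ᵢ+n₀ᵢ.
Stratum 1 (< 50 years): n₁ = 144, n₀ = 229, n = 373; a·n₀/n = 105·229/373 = 64.4638; c·n₁/n = 92·144/373 = 35.5174
Stratum 2 (≥ 50 years): n₁ = 184, n₀ = 145, n = 329; a·n₀/n = 147·145/329 = 64.7872; c·n₁/n = 78·184/329 = 43.6231
RR_MH = (64.4638 + 64.7872) / (35.5174 + 43.6231) = 129.2510 / 79.1405 = 1.63318

1.633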